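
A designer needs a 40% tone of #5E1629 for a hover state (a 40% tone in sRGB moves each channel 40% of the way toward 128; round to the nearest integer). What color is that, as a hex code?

#6C404C

#5E1629 is rgb(94, 22, 41).
Per channel, c → c + 0.4(128 − c):
  R: 94 + 13.6 = 107.6 → 108
  G: 22 + 0.4×(128−22) = 22 + 42.4 = 64.4 → 64
  B: 41 + 34.8 = 75.8 → 76
rgb(108, 64, 76) = #6C404C.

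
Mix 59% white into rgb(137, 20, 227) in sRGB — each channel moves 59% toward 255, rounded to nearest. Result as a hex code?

#cf9ff4

Per channel, c → c + 0.59(255 − c):
  R: 137 + 0.59×(255−137) = 137 + 69.62 = 206.62 → 207
  G: 20 + 138.65 = 158.65 → 159
  B: 227 + 0.59×(255−227) = 227 + 16.52 = 243.52 → 244
rgb(207, 159, 244) = #cf9ff4.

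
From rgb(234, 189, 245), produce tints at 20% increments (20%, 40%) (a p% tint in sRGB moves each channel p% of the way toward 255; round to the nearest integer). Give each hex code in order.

#EECAF7, #F2D7F9

20%: (234 + 4.2 = 238.2→238, 189 + 13.2 = 202.2→202, 245 + 2 = 247→247) → #EECAF7
40%: (234 + 8.4 = 242.4→242, 189 + 26.4 = 215.4→215, 245 + 4 = 249→249) → #F2D7F9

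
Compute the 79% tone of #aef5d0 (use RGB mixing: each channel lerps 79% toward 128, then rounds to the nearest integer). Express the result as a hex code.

#8a9991

#aef5d0 is rgb(174, 245, 208).
Lerp each channel 79% toward 128:
  R: 174 + 0.79×(128−174) = 174 − 36.34 = 137.66 → 138
  G: 245 + 0.79×(128−245) = 245 − 92.43 = 152.57 → 153
  B: 208 + 0.79×(128−208) = 208 − 63.2 = 144.8 → 145
rgb(138, 153, 145) = #8a9991.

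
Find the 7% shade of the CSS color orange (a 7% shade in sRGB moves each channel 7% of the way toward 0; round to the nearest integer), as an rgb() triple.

CSS orange is rgb(255, 165, 0).
Per channel, c → c + 0.07(0 − c):
  R: 255 − 17.85 = 237.15 → 237
  G: 165 − 11.55 = 153.45 → 153
  B: 0 + 0.07×(0−0) = 0 + 0 = 0 → 0

rgb(237, 153, 0)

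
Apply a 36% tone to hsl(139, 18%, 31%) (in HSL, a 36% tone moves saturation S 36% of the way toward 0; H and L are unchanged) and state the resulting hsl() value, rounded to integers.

hsl(139, 12%, 31%)

S moves 36% from 18 toward 0: 18 − 6.48 = 11.52 → 12.
H and L are unchanged.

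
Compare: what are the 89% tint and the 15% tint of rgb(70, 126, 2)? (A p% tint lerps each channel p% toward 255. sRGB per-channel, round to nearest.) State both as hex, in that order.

#ebf1e3, #629128

89% tint:
  R: 70 + 164.65 = 234.65 → 235
  G: 126 + 114.81 = 240.81 → 241
  B: 2 + 0.89×(255−2) = 2 + 225.17 = 227.17 → 227
  → #ebf1e3
15% tint:
  R: 70 + 0.15×(255−70) = 70 + 27.75 = 97.75 → 98
  G: 126 + 0.15×(255−126) = 126 + 19.35 = 145.35 → 145
  B: 2 + 0.15×(255−2) = 2 + 37.95 = 39.95 → 40
  → #629128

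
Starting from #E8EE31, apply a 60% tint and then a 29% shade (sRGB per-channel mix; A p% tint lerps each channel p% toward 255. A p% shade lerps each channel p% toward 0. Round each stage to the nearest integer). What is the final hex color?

#AFB07B

#E8EE31 is rgb(232, 238, 49).
A 60% tint moves each channel 60% toward 255:
  R: 232 + 0.6×(255−232) = 232 + 13.8 = 245.8 → 246
  G: 238 + 10.2 = 248.2 → 248
  B: 49 + 123.6 = 172.6 → 173
After the tint: rgb(246, 248, 173) = #F6F8AD.
Per channel, c → c + 0.29(0 − c):
  R: 246 − 71.34 = 174.66 → 175
  G: 248 + 0.29×(0−248) = 248 − 71.92 = 176.08 → 176
  B: 173 + 0.29×(0−173) = 173 − 50.17 = 122.83 → 123
rgb(175, 176, 123) = #AFB07B.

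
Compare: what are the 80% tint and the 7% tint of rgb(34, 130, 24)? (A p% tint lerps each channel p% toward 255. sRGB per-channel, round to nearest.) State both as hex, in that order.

#d3e6d1, #318b28

80% tint:
  R: 34 + 176.8 = 210.8 → 211
  G: 130 + 100 = 230 → 230
  B: 24 + 184.8 = 208.8 → 209
  → #d3e6d1
7% tint:
  R: 34 + 15.47 = 49.47 → 49
  G: 130 + 0.07×(255−130) = 130 + 8.75 = 138.75 → 139
  B: 24 + 0.07×(255−24) = 24 + 16.17 = 40.17 → 40
  → #318b28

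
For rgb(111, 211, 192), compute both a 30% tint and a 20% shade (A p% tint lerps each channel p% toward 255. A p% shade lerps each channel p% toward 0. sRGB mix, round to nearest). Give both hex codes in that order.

30% tint:
  R: 111 + 43.2 = 154.2 → 154
  G: 211 + 0.3×(255−211) = 211 + 13.2 = 224.2 → 224
  B: 192 + 0.3×(255−192) = 192 + 18.9 = 210.9 → 211
  → #9ae0d3
20% shade:
  R: 111 + 0.2×(0−111) = 111 − 22.2 = 88.8 → 89
  G: 211 + 0.2×(0−211) = 211 − 42.2 = 168.8 → 169
  B: 192 + 0.2×(0−192) = 192 − 38.4 = 153.6 → 154
  → #59a99a

#9ae0d3, #59a99a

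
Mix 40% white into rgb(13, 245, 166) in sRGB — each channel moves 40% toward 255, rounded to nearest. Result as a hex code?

#6ef9ca

Per channel, c → c + 0.4(255 − c):
  R: 13 + 0.4×(255−13) = 13 + 96.8 = 109.8 → 110
  G: 245 + 4 = 249 → 249
  B: 166 + 0.4×(255−166) = 166 + 35.6 = 201.6 → 202
rgb(110, 249, 202) = #6ef9ca.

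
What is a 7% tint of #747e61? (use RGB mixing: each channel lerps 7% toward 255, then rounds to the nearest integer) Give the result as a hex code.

#7e876c

#747e61 is rgb(116, 126, 97).
Lerp each channel 7% toward 255:
  R: 116 + 9.73 = 125.73 → 126
  G: 126 + 0.07×(255−126) = 126 + 9.03 = 135.03 → 135
  B: 97 + 0.07×(255−97) = 97 + 11.06 = 108.06 → 108
rgb(126, 135, 108) = #7e876c.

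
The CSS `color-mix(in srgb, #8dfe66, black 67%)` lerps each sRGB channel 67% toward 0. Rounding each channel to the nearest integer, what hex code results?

#8dfe66 is rgb(141, 254, 102).
Lerp each channel 67% toward 0:
  R: 141 + 0.67×(0−141) = 141 − 94.47 = 46.53 → 47
  G: 254 − 170.18 = 83.82 → 84
  B: 102 + 0.67×(0−102) = 102 − 68.34 = 33.66 → 34
rgb(47, 84, 34) = #2f5422.

#2f5422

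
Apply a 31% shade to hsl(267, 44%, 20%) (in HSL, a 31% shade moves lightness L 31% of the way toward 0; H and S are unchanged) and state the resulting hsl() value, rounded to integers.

L moves 31% from 20 toward 0: 20 − 6.2 = 13.8 → 14.
H and S are unchanged.

hsl(267, 44%, 14%)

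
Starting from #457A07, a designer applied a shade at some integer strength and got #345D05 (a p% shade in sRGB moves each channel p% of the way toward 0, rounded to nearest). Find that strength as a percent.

#457A07 is rgb(69, 122, 7); #345D05 is rgb(52, 93, 5).
On the G channel (widest range): 93 ≈ 122 + (p/100)(0 − 122), so p ≈ 100×(93 − 122)/(0 − 122) = -2900/-122 = 23.77.
p = 24 reproduces all three channels after rounding.

24%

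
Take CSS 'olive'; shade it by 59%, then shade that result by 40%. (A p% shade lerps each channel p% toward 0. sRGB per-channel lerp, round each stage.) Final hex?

CSS olive is rgb(128, 128, 0).
Lerp each channel 59% toward 0:
  R: 128 + 0.59×(0−128) = 128 − 75.52 = 52.48 → 52
  G: 128 + 0.59×(0−128) = 128 − 75.52 = 52.48 → 52
  B: 0 + 0.59×(0−0) = 0 + 0 = 0 → 0
After the shade: rgb(52, 52, 0) = #343400.
Per channel, c → c + 0.4(0 − c):
  R: 52 − 20.8 = 31.2 → 31
  G: 52 + 0.4×(0−52) = 52 − 20.8 = 31.2 → 31
  B: 0 + 0 = 0 → 0
rgb(31, 31, 0) = #1F1F00.

#1F1F00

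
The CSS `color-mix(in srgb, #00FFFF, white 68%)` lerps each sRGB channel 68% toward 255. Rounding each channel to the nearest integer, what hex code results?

#00FFFF is rgb(0, 255, 255).
Lerp each channel 68% toward 255:
  R: 0 + 0.68×(255−0) = 0 + 173.4 = 173.4 → 173
  G: 255 + 0 = 255 → 255
  B: 255 + 0.68×(255−255) = 255 + 0 = 255 → 255
rgb(173, 255, 255) = #ADFFFF.

#ADFFFF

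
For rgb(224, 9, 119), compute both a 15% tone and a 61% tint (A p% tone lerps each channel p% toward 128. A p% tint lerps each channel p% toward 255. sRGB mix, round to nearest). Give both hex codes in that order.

#D21B78, #F39FCA

15% tone:
  R: 224 + 0.15×(128−224) = 224 − 14.4 = 209.6 → 210
  G: 9 + 0.15×(128−9) = 9 + 17.85 = 26.85 → 27
  B: 119 + 0.15×(128−119) = 119 + 1.35 = 120.35 → 120
  → #D21B78
61% tint:
  R: 224 + 18.91 = 242.91 → 243
  G: 9 + 150.06 = 159.06 → 159
  B: 119 + 82.96 = 201.96 → 202
  → #F39FCA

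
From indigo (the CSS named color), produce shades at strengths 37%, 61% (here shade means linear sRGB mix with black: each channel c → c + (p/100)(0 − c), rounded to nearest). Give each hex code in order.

#2f0052, #1d0033

CSS indigo is rgb(75, 0, 130).
37%: (75 − 27.75 = 47.25→47, 0→0, 130 − 48.1 = 81.9→82) → #2f0052
61%: (75 − 45.75 = 29.25→29, 0→0, 130 − 79.3 = 50.7→51) → #1d0033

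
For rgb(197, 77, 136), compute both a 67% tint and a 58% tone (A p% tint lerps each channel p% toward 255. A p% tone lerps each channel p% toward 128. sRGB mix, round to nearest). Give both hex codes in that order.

67% tint:
  R: 197 + 0.67×(255−197) = 197 + 38.86 = 235.86 → 236
  G: 77 + 0.67×(255−77) = 77 + 119.26 = 196.26 → 196
  B: 136 + 0.67×(255−136) = 136 + 79.73 = 215.73 → 216
  → #ECC4D8
58% tone:
  R: 197 + 0.58×(128−197) = 197 − 40.02 = 156.98 → 157
  G: 77 + 0.58×(128−77) = 77 + 29.58 = 106.58 → 107
  B: 136 + 0.58×(128−136) = 136 − 4.64 = 131.36 → 131
  → #9D6B83

#ECC4D8, #9D6B83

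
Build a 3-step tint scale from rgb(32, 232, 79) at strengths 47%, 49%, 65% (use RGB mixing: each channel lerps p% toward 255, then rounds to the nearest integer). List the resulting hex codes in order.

#89F3A2, #8DF3A5, #B1F7C1

47%: (32 + 104.81 = 136.81→137, 232 + 10.81 = 242.81→243, 79 + 82.72 = 161.72→162) → #89F3A2
49%: (32 + 109.27 = 141.27→141, 232 + 11.27 = 243.27→243, 79 + 86.24 = 165.24→165) → #8DF3A5
65%: (32 + 144.95 = 176.95→177, 232 + 14.95 = 246.95→247, 79 + 114.4 = 193.4→193) → #B1F7C1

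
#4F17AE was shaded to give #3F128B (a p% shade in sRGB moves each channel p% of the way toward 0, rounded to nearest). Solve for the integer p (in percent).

#4F17AE is rgb(79, 23, 174); #3F128B is rgb(63, 18, 139).
On the B channel (widest range): 139 ≈ 174 + (p/100)(0 − 174), so p ≈ 100×(139 − 174)/(0 − 174) = -3500/-174 = 20.11.
p = 20 reproduces all three channels after rounding.

20%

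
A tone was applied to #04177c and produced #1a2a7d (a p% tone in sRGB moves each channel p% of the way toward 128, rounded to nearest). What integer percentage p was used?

#04177c is rgb(4, 23, 124); #1a2a7d is rgb(26, 42, 125).
On the R channel (widest range): 26 ≈ 4 + (p/100)(128 − 4), so p ≈ 100×(26 − 4)/(128 − 4) = 2200/124 = 17.74.
p = 18 reproduces all three channels after rounding.

18%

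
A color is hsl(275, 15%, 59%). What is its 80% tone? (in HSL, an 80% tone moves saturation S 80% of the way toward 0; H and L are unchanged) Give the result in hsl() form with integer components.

hsl(275, 3%, 59%)

S moves 80% from 15 toward 0: 15 − 12 = 3 → 3.
H and L are unchanged.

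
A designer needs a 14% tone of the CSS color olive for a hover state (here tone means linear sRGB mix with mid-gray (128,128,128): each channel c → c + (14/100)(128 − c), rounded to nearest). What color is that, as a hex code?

#808012

CSS olive is rgb(128, 128, 0).
A 14% tone moves each channel 14% toward 128:
  R: 128 + 0.14×(128−128) = 128 + 0 = 128 → 128
  G: 128 + 0.14×(128−128) = 128 + 0 = 128 → 128
  B: 0 + 0.14×(128−0) = 0 + 17.92 = 17.92 → 18
rgb(128, 128, 18) = #808012.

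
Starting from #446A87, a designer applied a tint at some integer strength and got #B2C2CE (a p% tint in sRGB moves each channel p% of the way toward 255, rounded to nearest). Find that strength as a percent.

59%

#446A87 is rgb(68, 106, 135); #B2C2CE is rgb(178, 194, 206).
On the R channel (widest range): 178 ≈ 68 + (p/100)(255 − 68), so p ≈ 100×(178 − 68)/(255 − 68) = 11000/187 = 58.82.
p = 59 reproduces all three channels after rounding.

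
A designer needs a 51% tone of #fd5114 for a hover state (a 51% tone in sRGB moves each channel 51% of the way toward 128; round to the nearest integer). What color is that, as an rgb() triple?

rgb(189, 105, 75)

#fd5114 is rgb(253, 81, 20).
Per channel, c → c + 0.51(128 − c):
  R: 253 + 0.51×(128−253) = 253 − 63.75 = 189.25 → 189
  G: 81 + 0.51×(128−81) = 81 + 23.97 = 104.97 → 105
  B: 20 + 55.08 = 75.08 → 75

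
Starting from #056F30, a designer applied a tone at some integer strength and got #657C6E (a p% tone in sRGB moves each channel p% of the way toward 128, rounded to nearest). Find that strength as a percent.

78%

#056F30 is rgb(5, 111, 48); #657C6E is rgb(101, 124, 110).
On the R channel (widest range): 101 ≈ 5 + (p/100)(128 − 5), so p ≈ 100×(101 − 5)/(128 − 5) = 9600/123 = 78.05.
p = 78 reproduces all three channels after rounding.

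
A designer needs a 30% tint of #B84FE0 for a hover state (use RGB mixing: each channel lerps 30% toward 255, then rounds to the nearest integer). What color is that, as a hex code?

#CD84E9

#B84FE0 is rgb(184, 79, 224).
Per channel, c → c + 0.3(255 − c):
  R: 184 + 21.3 = 205.3 → 205
  G: 79 + 52.8 = 131.8 → 132
  B: 224 + 9.3 = 233.3 → 233
rgb(205, 132, 233) = #CD84E9.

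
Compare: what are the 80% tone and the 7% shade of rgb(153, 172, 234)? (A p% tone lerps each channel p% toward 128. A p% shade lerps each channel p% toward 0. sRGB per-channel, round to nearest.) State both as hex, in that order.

#858995, #8ea0da

80% tone:
  R: 153 − 20 = 133 → 133
  G: 172 + 0.8×(128−172) = 172 − 35.2 = 136.8 → 137
  B: 234 + 0.8×(128−234) = 234 − 84.8 = 149.2 → 149
  → #858995
7% shade:
  R: 153 + 0.07×(0−153) = 153 − 10.71 = 142.29 → 142
  G: 172 − 12.04 = 159.96 → 160
  B: 234 + 0.07×(0−234) = 234 − 16.38 = 217.62 → 218
  → #8ea0da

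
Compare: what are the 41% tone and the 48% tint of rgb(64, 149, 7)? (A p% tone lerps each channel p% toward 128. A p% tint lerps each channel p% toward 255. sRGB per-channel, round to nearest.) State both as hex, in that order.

41% tone:
  R: 64 + 0.41×(128−64) = 64 + 26.24 = 90.24 → 90
  G: 149 + 0.41×(128−149) = 149 − 8.61 = 140.39 → 140
  B: 7 + 49.61 = 56.61 → 57
  → #5A8C39
48% tint:
  R: 64 + 91.68 = 155.68 → 156
  G: 149 + 50.88 = 199.88 → 200
  B: 7 + 0.48×(255−7) = 7 + 119.04 = 126.04 → 126
  → #9CC87E

#5A8C39, #9CC87E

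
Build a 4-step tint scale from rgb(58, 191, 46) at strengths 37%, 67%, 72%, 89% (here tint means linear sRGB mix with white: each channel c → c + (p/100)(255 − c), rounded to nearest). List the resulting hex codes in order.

37%: (58 + 72.89 = 130.89→131, 191 + 23.68 = 214.68→215, 46 + 77.33 = 123.33→123) → #83D77B
67%: (58 + 131.99 = 189.99→190, 191 + 42.88 = 233.88→234, 46 + 140.03 = 186.03→186) → #BEEABA
72%: (58 + 141.84 = 199.84→200, 191 + 46.08 = 237.08→237, 46 + 150.48 = 196.48→196) → #C8EDC4
89%: (58 + 175.33 = 233.33→233, 191 + 56.96 = 247.96→248, 46 + 186.01 = 232.01→232) → #E9F8E8

#83D77B, #BEEABA, #C8EDC4, #E9F8E8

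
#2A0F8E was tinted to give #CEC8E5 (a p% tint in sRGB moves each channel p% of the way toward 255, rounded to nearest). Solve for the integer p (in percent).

#2A0F8E is rgb(42, 15, 142); #CEC8E5 is rgb(206, 200, 229).
On the G channel (widest range): 200 ≈ 15 + (p/100)(255 − 15), so p ≈ 100×(200 − 15)/(255 − 15) = 18500/240 = 77.08.
p = 77 reproduces all three channels after rounding.

77%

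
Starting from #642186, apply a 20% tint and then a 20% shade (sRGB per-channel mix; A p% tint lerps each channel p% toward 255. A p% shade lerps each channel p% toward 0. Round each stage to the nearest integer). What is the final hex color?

#693E7E

#642186 is rgb(100, 33, 134).
A 20% tint moves each channel 20% toward 255:
  R: 100 + 31 = 131 → 131
  G: 33 + 0.2×(255−33) = 33 + 44.4 = 77.4 → 77
  B: 134 + 0.2×(255−134) = 134 + 24.2 = 158.2 → 158
After the tint: rgb(131, 77, 158) = #834D9E.
A 20% shade moves each channel 20% toward 0:
  R: 131 + 0.2×(0−131) = 131 − 26.2 = 104.8 → 105
  G: 77 + 0.2×(0−77) = 77 − 15.4 = 61.6 → 62
  B: 158 + 0.2×(0−158) = 158 − 31.6 = 126.4 → 126
rgb(105, 62, 126) = #693E7E.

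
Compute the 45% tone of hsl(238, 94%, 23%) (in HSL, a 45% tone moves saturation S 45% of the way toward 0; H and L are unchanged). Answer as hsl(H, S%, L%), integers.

S moves 45% from 94 toward 0: 94 − 42.3 = 51.7 → 52.
H and L are unchanged.

hsl(238, 52%, 23%)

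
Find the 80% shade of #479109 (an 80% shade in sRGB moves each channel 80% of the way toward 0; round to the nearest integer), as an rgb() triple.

#479109 is rgb(71, 145, 9).
Per channel, c → c + 0.8(0 − c):
  R: 71 − 56.8 = 14.2 → 14
  G: 145 + 0.8×(0−145) = 145 − 116 = 29 → 29
  B: 9 + 0.8×(0−9) = 9 − 7.2 = 1.8 → 2

rgb(14, 29, 2)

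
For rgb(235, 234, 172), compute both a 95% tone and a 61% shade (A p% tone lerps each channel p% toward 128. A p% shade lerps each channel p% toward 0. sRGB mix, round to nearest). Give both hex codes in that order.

95% tone:
  R: 235 − 101.65 = 133.35 → 133
  G: 234 − 100.7 = 133.3 → 133
  B: 172 − 41.8 = 130.2 → 130
  → #858582
61% shade:
  R: 235 + 0.61×(0−235) = 235 − 143.35 = 91.65 → 92
  G: 234 + 0.61×(0−234) = 234 − 142.74 = 91.26 → 91
  B: 172 + 0.61×(0−172) = 172 − 104.92 = 67.08 → 67
  → #5c5b43

#858582, #5c5b43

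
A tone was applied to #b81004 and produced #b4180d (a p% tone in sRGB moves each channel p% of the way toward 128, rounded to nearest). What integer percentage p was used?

7%

#b81004 is rgb(184, 16, 4); #b4180d is rgb(180, 24, 13).
On the B channel (widest range): 13 ≈ 4 + (p/100)(128 − 4), so p ≈ 100×(13 − 4)/(128 − 4) = 900/124 = 7.26.
p = 7 reproduces all three channels after rounding.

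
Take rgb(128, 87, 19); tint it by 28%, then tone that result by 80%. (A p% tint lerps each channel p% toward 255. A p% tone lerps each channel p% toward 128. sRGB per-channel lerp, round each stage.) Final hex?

A 28% tint moves each channel 28% toward 255:
  R: 128 + 0.28×(255−128) = 128 + 35.56 = 163.56 → 164
  G: 87 + 0.28×(255−87) = 87 + 47.04 = 134.04 → 134
  B: 19 + 0.28×(255−19) = 19 + 66.08 = 85.08 → 85
After the tint: rgb(164, 134, 85) = #a48655.
Lerp each channel 80% toward 128:
  R: 164 + 0.8×(128−164) = 164 − 28.8 = 135.2 → 135
  G: 134 − 4.8 = 129.2 → 129
  B: 85 + 0.8×(128−85) = 85 + 34.4 = 119.4 → 119
rgb(135, 129, 119) = #878177.

#878177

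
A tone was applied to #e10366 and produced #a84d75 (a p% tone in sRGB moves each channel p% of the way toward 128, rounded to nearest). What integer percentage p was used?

#e10366 is rgb(225, 3, 102); #a84d75 is rgb(168, 77, 117).
On the G channel (widest range): 77 ≈ 3 + (p/100)(128 − 3), so p ≈ 100×(77 − 3)/(128 − 3) = 7400/125 = 59.20.
p = 59 reproduces all three channels after rounding.

59%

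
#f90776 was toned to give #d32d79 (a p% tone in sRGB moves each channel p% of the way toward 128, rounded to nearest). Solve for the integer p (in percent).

#f90776 is rgb(249, 7, 118); #d32d79 is rgb(211, 45, 121).
On the R channel (widest range): 211 ≈ 249 + (p/100)(128 − 249), so p ≈ 100×(211 − 249)/(128 − 249) = -3800/-121 = 31.40.
p = 31 reproduces all three channels after rounding.

31%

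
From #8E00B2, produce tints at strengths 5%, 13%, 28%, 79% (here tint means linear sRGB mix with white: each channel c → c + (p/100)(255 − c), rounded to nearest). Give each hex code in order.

#8E00B2 is rgb(142, 0, 178).
5%: (142 + 5.65 = 147.65→148, 0 + 12.75 = 12.75→13, 178 + 3.85 = 181.85→182) → #940DB6
13%: (142 + 14.69 = 156.69→157, 0 + 33.15 = 33.15→33, 178 + 10.01 = 188.01→188) → #9D21BC
28%: (142 + 31.64 = 173.64→174, 0 + 71.4 = 71.4→71, 178 + 21.56 = 199.56→200) → #AE47C8
79%: (142 + 89.27 = 231.27→231, 0 + 201.45 = 201.45→201, 178 + 60.83 = 238.83→239) → #E7C9EF

#940DB6, #9D21BC, #AE47C8, #E7C9EF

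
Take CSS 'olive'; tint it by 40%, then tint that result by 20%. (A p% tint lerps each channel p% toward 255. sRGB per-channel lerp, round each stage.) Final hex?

#c2c285

CSS olive is rgb(128, 128, 0).
Per channel, c → c + 0.4(255 − c):
  R: 128 + 0.4×(255−128) = 128 + 50.8 = 178.8 → 179
  G: 128 + 0.4×(255−128) = 128 + 50.8 = 178.8 → 179
  B: 0 + 102 = 102 → 102
After the tint: rgb(179, 179, 102) = #b3b366.
Per channel, c → c + 0.2(255 − c):
  R: 179 + 15.2 = 194.2 → 194
  G: 179 + 15.2 = 194.2 → 194
  B: 102 + 0.2×(255−102) = 102 + 30.6 = 132.6 → 133
rgb(194, 194, 133) = #c2c285.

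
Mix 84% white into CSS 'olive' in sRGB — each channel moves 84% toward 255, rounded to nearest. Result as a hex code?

#EBEBD6

CSS olive is rgb(128, 128, 0).
Lerp each channel 84% toward 255:
  R: 128 + 0.84×(255−128) = 128 + 106.68 = 234.68 → 235
  G: 128 + 0.84×(255−128) = 128 + 106.68 = 234.68 → 235
  B: 0 + 214.2 = 214.2 → 214
rgb(235, 235, 214) = #EBEBD6.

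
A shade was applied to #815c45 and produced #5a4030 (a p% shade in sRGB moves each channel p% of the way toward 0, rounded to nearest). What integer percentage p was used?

30%

#815c45 is rgb(129, 92, 69); #5a4030 is rgb(90, 64, 48).
On the R channel (widest range): 90 ≈ 129 + (p/100)(0 − 129), so p ≈ 100×(90 − 129)/(0 − 129) = -3900/-129 = 30.23.
p = 30 reproduces all three channels after rounding.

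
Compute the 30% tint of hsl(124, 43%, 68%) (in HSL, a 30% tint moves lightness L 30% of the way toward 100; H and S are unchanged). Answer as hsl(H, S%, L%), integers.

hsl(124, 43%, 78%)

L moves 30% from 68 toward 100: 68 + 9.6 = 77.6 → 78.
H and S are unchanged.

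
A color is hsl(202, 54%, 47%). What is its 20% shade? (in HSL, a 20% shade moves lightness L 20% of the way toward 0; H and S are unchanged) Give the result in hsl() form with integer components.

hsl(202, 54%, 38%)

L moves 20% from 47 toward 0: 47 − 9.4 = 37.6 → 38.
H and S are unchanged.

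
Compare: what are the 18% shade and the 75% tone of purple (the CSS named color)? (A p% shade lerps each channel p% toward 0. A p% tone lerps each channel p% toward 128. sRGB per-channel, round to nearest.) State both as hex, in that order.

CSS purple is rgb(128, 0, 128).
18% shade:
  R: 128 + 0.18×(0−128) = 128 − 23.04 = 104.96 → 105
  G: 0 + 0.18×(0−0) = 0 + 0 = 0 → 0
  B: 128 − 23.04 = 104.96 → 105
  → #690069
75% tone:
  R: 128 + 0 = 128 → 128
  G: 0 + 0.75×(128−0) = 0 + 96 = 96 → 96
  B: 128 + 0 = 128 → 128
  → #806080

#690069, #806080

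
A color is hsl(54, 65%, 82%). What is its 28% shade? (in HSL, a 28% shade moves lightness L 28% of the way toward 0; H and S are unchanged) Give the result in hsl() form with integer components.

hsl(54, 65%, 59%)

L moves 28% from 82 toward 0: 82 − 22.96 = 59.04 → 59.
H and S are unchanged.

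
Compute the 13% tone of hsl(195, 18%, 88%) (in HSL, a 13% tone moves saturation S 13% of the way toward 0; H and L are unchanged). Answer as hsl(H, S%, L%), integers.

S moves 13% from 18 toward 0: 18 − 2.34 = 15.66 → 16.
H and L are unchanged.

hsl(195, 16%, 88%)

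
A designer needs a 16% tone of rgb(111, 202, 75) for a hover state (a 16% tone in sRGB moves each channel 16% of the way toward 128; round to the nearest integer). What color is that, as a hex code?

Lerp each channel 16% toward 128:
  R: 111 + 0.16×(128−111) = 111 + 2.72 = 113.72 → 114
  G: 202 − 11.84 = 190.16 → 190
  B: 75 + 0.16×(128−75) = 75 + 8.48 = 83.48 → 83
rgb(114, 190, 83) = #72be53.

#72be53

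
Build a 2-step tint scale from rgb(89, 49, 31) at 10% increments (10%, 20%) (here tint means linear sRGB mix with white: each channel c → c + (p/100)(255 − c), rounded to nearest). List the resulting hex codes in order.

#6A4635, #7A5A4C

10%: (89 + 16.6 = 105.6→106, 49 + 20.6 = 69.6→70, 31 + 22.4 = 53.4→53) → #6A4635
20%: (89 + 33.2 = 122.2→122, 49 + 41.2 = 90.2→90, 31 + 44.8 = 75.8→76) → #7A5A4C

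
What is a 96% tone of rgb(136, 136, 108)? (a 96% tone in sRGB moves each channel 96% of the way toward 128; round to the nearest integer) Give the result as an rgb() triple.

rgb(128, 128, 127)

Per channel, c → c + 0.96(128 − c):
  R: 136 + 0.96×(128−136) = 136 − 7.68 = 128.32 → 128
  G: 136 − 7.68 = 128.32 → 128
  B: 108 + 0.96×(128−108) = 108 + 19.2 = 127.2 → 127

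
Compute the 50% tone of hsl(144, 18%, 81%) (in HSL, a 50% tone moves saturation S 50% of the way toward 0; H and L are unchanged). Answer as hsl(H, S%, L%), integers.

hsl(144, 9%, 81%)

S moves 50% from 18 toward 0: 18 − 9 = 9 → 9.
H and L are unchanged.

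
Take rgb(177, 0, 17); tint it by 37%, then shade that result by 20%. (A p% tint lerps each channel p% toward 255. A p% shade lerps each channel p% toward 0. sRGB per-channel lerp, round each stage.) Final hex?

#a54b54

Per channel, c → c + 0.37(255 − c):
  R: 177 + 0.37×(255−177) = 177 + 28.86 = 205.86 → 206
  G: 0 + 94.35 = 94.35 → 94
  B: 17 + 0.37×(255−17) = 17 + 88.06 = 105.06 → 105
After the tint: rgb(206, 94, 105) = #ce5e69.
Per channel, c → c + 0.2(0 − c):
  R: 206 + 0.2×(0−206) = 206 − 41.2 = 164.8 → 165
  G: 94 + 0.2×(0−94) = 94 − 18.8 = 75.2 → 75
  B: 105 + 0.2×(0−105) = 105 − 21 = 84 → 84
rgb(165, 75, 84) = #a54b54.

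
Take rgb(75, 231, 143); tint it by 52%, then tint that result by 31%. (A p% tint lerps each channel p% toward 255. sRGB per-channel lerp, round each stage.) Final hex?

Per channel, c → c + 0.52(255 − c):
  R: 75 + 0.52×(255−75) = 75 + 93.6 = 168.6 → 169
  G: 231 + 12.48 = 243.48 → 243
  B: 143 + 0.52×(255−143) = 143 + 58.24 = 201.24 → 201
After the tint: rgb(169, 243, 201) = #A9F3C9.
A 31% tint moves each channel 31% toward 255:
  R: 169 + 0.31×(255−169) = 169 + 26.66 = 195.66 → 196
  G: 243 + 0.31×(255−243) = 243 + 3.72 = 246.72 → 247
  B: 201 + 0.31×(255−201) = 201 + 16.74 = 217.74 → 218
rgb(196, 247, 218) = #C4F7DA.

#C4F7DA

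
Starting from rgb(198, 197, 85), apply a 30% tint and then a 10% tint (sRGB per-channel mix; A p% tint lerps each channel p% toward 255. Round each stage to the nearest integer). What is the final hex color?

A 30% tint moves each channel 30% toward 255:
  R: 198 + 17.1 = 215.1 → 215
  G: 197 + 17.4 = 214.4 → 214
  B: 85 + 0.3×(255−85) = 85 + 51 = 136 → 136
After the tint: rgb(215, 214, 136) = #d7d688.
Lerp each channel 10% toward 255:
  R: 215 + 4 = 219 → 219
  G: 214 + 4.1 = 218.1 → 218
  B: 136 + 0.1×(255−136) = 136 + 11.9 = 147.9 → 148
rgb(219, 218, 148) = #dbda94.

#dbda94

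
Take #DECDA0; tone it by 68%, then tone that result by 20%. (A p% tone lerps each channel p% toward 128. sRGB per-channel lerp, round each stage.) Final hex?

#DECDA0 is rgb(222, 205, 160).
Per channel, c → c + 0.68(128 − c):
  R: 222 + 0.68×(128−222) = 222 − 63.92 = 158.08 → 158
  G: 205 − 52.36 = 152.64 → 153
  B: 160 + 0.68×(128−160) = 160 − 21.76 = 138.24 → 138
After the tone: rgb(158, 153, 138) = #9E998A.
Per channel, c → c + 0.2(128 − c):
  R: 158 − 6 = 152 → 152
  G: 153 + 0.2×(128−153) = 153 − 5 = 148 → 148
  B: 138 + 0.2×(128−138) = 138 − 2 = 136 → 136
rgb(152, 148, 136) = #989488.

#989488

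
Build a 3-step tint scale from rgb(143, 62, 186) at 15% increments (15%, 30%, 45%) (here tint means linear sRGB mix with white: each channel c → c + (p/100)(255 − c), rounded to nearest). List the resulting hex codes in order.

15%: (143 + 16.8 = 159.8→160, 62 + 28.95 = 90.95→91, 186 + 10.35 = 196.35→196) → #A05BC4
30%: (143 + 33.6 = 176.6→177, 62 + 57.9 = 119.9→120, 186 + 20.7 = 206.7→207) → #B178CF
45%: (143 + 50.4 = 193.4→193, 62 + 86.85 = 148.85→149, 186 + 31.05 = 217.05→217) → #C195D9

#A05BC4, #B178CF, #C195D9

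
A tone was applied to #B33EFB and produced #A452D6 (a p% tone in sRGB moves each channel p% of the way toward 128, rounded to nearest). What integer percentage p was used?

30%

#B33EFB is rgb(179, 62, 251); #A452D6 is rgb(164, 82, 214).
On the B channel (widest range): 214 ≈ 251 + (p/100)(128 − 251), so p ≈ 100×(214 − 251)/(128 − 251) = -3700/-123 = 30.08.
p = 30 reproduces all three channels after rounding.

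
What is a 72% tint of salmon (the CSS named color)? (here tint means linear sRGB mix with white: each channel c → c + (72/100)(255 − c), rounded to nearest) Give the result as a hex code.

CSS salmon is rgb(250, 128, 114).
A 72% tint moves each channel 72% toward 255:
  R: 250 + 0.72×(255−250) = 250 + 3.6 = 253.6 → 254
  G: 128 + 0.72×(255−128) = 128 + 91.44 = 219.44 → 219
  B: 114 + 0.72×(255−114) = 114 + 101.52 = 215.52 → 216
rgb(254, 219, 216) = #FEDBD8.

#FEDBD8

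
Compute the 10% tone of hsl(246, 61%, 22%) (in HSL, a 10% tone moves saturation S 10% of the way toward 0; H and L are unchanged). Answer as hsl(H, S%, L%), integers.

hsl(246, 55%, 22%)

S moves 10% from 61 toward 0: 61 − 6.1 = 54.9 → 55.
H and L are unchanged.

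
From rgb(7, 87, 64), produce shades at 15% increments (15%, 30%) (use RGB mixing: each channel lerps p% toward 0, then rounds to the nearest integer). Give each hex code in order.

#064A36, #053D2D

15%: (7 − 1.05 = 5.95→6, 87 − 13.05 = 73.95→74, 64 − 9.6 = 54.4→54) → #064A36
30%: (7 − 2.1 = 4.9→5, 87 − 26.1 = 60.9→61, 64 − 19.2 = 44.8→45) → #053D2D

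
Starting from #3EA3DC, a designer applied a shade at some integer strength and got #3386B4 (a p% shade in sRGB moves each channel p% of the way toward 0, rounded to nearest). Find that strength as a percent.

#3EA3DC is rgb(62, 163, 220); #3386B4 is rgb(51, 134, 180).
On the B channel (widest range): 180 ≈ 220 + (p/100)(0 − 220), so p ≈ 100×(180 − 220)/(0 − 220) = -4000/-220 = 18.18.
p = 18 reproduces all three channels after rounding.

18%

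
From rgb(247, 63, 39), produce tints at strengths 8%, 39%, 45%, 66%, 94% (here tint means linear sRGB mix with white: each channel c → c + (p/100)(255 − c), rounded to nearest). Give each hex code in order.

#F84E38, #FA8A7B, #FB9588, #FCBEB6, #FFF3F2

8%: (247 + 0.64 = 247.64→248, 63 + 15.36 = 78.36→78, 39 + 17.28 = 56.28→56) → #F84E38
39%: (247 + 3.12 = 250.12→250, 63 + 74.88 = 137.88→138, 39 + 84.24 = 123.24→123) → #FA8A7B
45%: (247 + 3.6 = 250.6→251, 63 + 86.4 = 149.4→149, 39 + 97.2 = 136.2→136) → #FB9588
66%: (247 + 5.28 = 252.28→252, 63 + 126.72 = 189.72→190, 39 + 142.56 = 181.56→182) → #FCBEB6
94%: (247 + 7.52 = 254.52→255, 63 + 180.48 = 243.48→243, 39 + 203.04 = 242.04→242) → #FFF3F2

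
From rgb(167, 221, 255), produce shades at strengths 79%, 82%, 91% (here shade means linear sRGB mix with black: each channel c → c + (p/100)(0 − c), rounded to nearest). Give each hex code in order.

79%: (167 − 131.93 = 35.07→35, 221 − 174.59 = 46.41→46, 255 − 201.45 = 53.55→54) → #232E36
82%: (167 − 136.94 = 30.06→30, 221 − 181.22 = 39.78→40, 255 − 209.1 = 45.9→46) → #1E282E
91%: (167 − 151.97 = 15.03→15, 221 − 201.11 = 19.89→20, 255 − 232.05 = 22.95→23) → #0F1417

#232E36, #1E282E, #0F1417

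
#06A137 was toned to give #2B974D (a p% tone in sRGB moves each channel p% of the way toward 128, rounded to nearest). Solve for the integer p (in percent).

30%

#06A137 is rgb(6, 161, 55); #2B974D is rgb(43, 151, 77).
On the R channel (widest range): 43 ≈ 6 + (p/100)(128 − 6), so p ≈ 100×(43 − 6)/(128 − 6) = 3700/122 = 30.33.
p = 30 reproduces all three channels after rounding.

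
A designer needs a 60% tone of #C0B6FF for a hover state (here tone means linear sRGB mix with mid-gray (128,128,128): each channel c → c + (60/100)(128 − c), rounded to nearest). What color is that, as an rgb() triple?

#C0B6FF is rgb(192, 182, 255).
Per channel, c → c + 0.6(128 − c):
  R: 192 − 38.4 = 153.6 → 154
  G: 182 + 0.6×(128−182) = 182 − 32.4 = 149.6 → 150
  B: 255 − 76.2 = 178.8 → 179

rgb(154, 150, 179)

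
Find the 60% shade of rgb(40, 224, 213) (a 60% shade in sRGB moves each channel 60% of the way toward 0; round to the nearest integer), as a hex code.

A 60% shade moves each channel 60% toward 0:
  R: 40 + 0.6×(0−40) = 40 − 24 = 16 → 16
  G: 224 − 134.4 = 89.6 → 90
  B: 213 + 0.6×(0−213) = 213 − 127.8 = 85.2 → 85
rgb(16, 90, 85) = #105a55.

#105a55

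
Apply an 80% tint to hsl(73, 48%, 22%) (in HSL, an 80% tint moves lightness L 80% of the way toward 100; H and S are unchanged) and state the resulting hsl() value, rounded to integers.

hsl(73, 48%, 84%)

L moves 80% from 22 toward 100: 22 + 62.4 = 84.4 → 84.
H and S are unchanged.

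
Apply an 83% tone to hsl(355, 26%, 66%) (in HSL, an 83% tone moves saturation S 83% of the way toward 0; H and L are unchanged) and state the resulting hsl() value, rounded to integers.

hsl(355, 4%, 66%)

S moves 83% from 26 toward 0: 26 − 21.58 = 4.42 → 4.
H and L are unchanged.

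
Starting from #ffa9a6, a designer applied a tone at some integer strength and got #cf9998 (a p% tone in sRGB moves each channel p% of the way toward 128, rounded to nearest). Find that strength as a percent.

38%

#ffa9a6 is rgb(255, 169, 166); #cf9998 is rgb(207, 153, 152).
On the R channel (widest range): 207 ≈ 255 + (p/100)(128 − 255), so p ≈ 100×(207 − 255)/(128 − 255) = -4800/-127 = 37.80.
p = 38 reproduces all three channels after rounding.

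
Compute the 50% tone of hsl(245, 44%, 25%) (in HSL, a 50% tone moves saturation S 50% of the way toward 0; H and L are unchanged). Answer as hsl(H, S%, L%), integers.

S moves 50% from 44 toward 0: 44 − 22 = 22 → 22.
H and L are unchanged.

hsl(245, 22%, 25%)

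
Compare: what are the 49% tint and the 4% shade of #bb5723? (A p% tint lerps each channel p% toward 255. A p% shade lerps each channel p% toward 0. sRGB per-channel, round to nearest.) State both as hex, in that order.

#dca98f, #b45422

#bb5723 is rgb(187, 87, 35).
49% tint:
  R: 187 + 0.49×(255−187) = 187 + 33.32 = 220.32 → 220
  G: 87 + 0.49×(255−87) = 87 + 82.32 = 169.32 → 169
  B: 35 + 107.8 = 142.8 → 143
  → #dca98f
4% shade:
  R: 187 + 0.04×(0−187) = 187 − 7.48 = 179.52 → 180
  G: 87 + 0.04×(0−87) = 87 − 3.48 = 83.52 → 84
  B: 35 − 1.4 = 33.6 → 34
  → #b45422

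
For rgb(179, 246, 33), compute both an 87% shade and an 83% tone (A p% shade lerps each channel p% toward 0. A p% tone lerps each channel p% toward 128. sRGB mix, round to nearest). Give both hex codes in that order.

#172004, #899470

87% shade:
  R: 179 + 0.87×(0−179) = 179 − 155.73 = 23.27 → 23
  G: 246 − 214.02 = 31.98 → 32
  B: 33 + 0.87×(0−33) = 33 − 28.71 = 4.29 → 4
  → #172004
83% tone:
  R: 179 + 0.83×(128−179) = 179 − 42.33 = 136.67 → 137
  G: 246 − 97.94 = 148.06 → 148
  B: 33 + 78.85 = 111.85 → 112
  → #899470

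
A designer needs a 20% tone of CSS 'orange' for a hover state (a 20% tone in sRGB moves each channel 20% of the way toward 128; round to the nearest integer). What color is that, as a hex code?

#e69e1a

CSS orange is rgb(255, 165, 0).
Per channel, c → c + 0.2(128 − c):
  R: 255 + 0.2×(128−255) = 255 − 25.4 = 229.6 → 230
  G: 165 − 7.4 = 157.6 → 158
  B: 0 + 25.6 = 25.6 → 26
rgb(230, 158, 26) = #e69e1a.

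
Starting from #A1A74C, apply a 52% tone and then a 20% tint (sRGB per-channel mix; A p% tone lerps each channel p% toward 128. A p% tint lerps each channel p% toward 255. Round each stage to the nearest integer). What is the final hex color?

#A6A985

#A1A74C is rgb(161, 167, 76).
Per channel, c → c + 0.52(128 − c):
  R: 161 + 0.52×(128−161) = 161 − 17.16 = 143.84 → 144
  G: 167 − 20.28 = 146.72 → 147
  B: 76 + 0.52×(128−76) = 76 + 27.04 = 103.04 → 103
After the tone: rgb(144, 147, 103) = #909367.
A 20% tint moves each channel 20% toward 255:
  R: 144 + 0.2×(255−144) = 144 + 22.2 = 166.2 → 166
  G: 147 + 0.2×(255−147) = 147 + 21.6 = 168.6 → 169
  B: 103 + 30.4 = 133.4 → 133
rgb(166, 169, 133) = #A6A985.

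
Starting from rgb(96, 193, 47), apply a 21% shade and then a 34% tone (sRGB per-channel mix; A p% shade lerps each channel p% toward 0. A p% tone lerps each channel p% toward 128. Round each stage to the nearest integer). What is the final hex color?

#5e9044

Per channel, c → c + 0.21(0 − c):
  R: 96 + 0.21×(0−96) = 96 − 20.16 = 75.84 → 76
  G: 193 − 40.53 = 152.47 → 152
  B: 47 + 0.21×(0−47) = 47 − 9.87 = 37.13 → 37
After the shade: rgb(76, 152, 37) = #4c9825.
Lerp each channel 34% toward 128:
  R: 76 + 17.68 = 93.68 → 94
  G: 152 − 8.16 = 143.84 → 144
  B: 37 + 0.34×(128−37) = 37 + 30.94 = 67.94 → 68
rgb(94, 144, 68) = #5e9044.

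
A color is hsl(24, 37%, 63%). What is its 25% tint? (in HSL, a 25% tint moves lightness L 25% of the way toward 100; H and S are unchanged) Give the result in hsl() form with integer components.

L moves 25% from 63 toward 100: 63 + 9.25 = 72.25 → 72.
H and S are unchanged.

hsl(24, 37%, 72%)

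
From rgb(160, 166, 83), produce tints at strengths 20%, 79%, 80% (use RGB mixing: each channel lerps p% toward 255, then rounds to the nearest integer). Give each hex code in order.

#B3B875, #EBECDB, #ECEDDD

20%: (160 + 19 = 179→179, 166 + 17.8 = 183.8→184, 83 + 34.4 = 117.4→117) → #B3B875
79%: (160 + 75.05 = 235.05→235, 166 + 70.31 = 236.31→236, 83 + 135.88 = 218.88→219) → #EBECDB
80%: (160 + 76 = 236→236, 166 + 71.2 = 237.2→237, 83 + 137.6 = 220.6→221) → #ECEDDD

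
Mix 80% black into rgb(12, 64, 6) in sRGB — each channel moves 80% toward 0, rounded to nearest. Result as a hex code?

#020D01

Per channel, c → c + 0.8(0 − c):
  R: 12 + 0.8×(0−12) = 12 − 9.6 = 2.4 → 2
  G: 64 + 0.8×(0−64) = 64 − 51.2 = 12.8 → 13
  B: 6 − 4.8 = 1.2 → 1
rgb(2, 13, 1) = #020D01.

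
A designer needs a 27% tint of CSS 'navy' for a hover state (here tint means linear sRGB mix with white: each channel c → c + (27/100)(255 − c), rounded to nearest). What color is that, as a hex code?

CSS navy is rgb(0, 0, 128).
A 27% tint moves each channel 27% toward 255:
  R: 0 + 0.27×(255−0) = 0 + 68.85 = 68.85 → 69
  G: 0 + 68.85 = 68.85 → 69
  B: 128 + 0.27×(255−128) = 128 + 34.29 = 162.29 → 162
rgb(69, 69, 162) = #4545a2.

#4545a2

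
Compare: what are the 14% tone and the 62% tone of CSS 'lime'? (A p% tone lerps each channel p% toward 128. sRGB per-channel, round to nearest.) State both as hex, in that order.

CSS lime is rgb(0, 255, 0).
14% tone:
  R: 0 + 17.92 = 17.92 → 18
  G: 255 + 0.14×(128−255) = 255 − 17.78 = 237.22 → 237
  B: 0 + 17.92 = 17.92 → 18
  → #12ED12
62% tone:
  R: 0 + 0.62×(128−0) = 0 + 79.36 = 79.36 → 79
  G: 255 − 78.74 = 176.26 → 176
  B: 0 + 79.36 = 79.36 → 79
  → #4FB04F

#12ED12, #4FB04F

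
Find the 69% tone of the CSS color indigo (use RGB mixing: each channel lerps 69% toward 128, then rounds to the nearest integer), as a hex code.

#705881

CSS indigo is rgb(75, 0, 130).
A 69% tone moves each channel 69% toward 128:
  R: 75 + 0.69×(128−75) = 75 + 36.57 = 111.57 → 112
  G: 0 + 88.32 = 88.32 → 88
  B: 130 − 1.38 = 128.62 → 129
rgb(112, 88, 129) = #705881.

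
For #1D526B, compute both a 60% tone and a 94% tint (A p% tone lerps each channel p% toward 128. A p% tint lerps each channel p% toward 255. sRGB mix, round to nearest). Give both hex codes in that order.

#1D526B is rgb(29, 82, 107).
60% tone:
  R: 29 + 59.4 = 88.4 → 88
  G: 82 + 0.6×(128−82) = 82 + 27.6 = 109.6 → 110
  B: 107 + 12.6 = 119.6 → 120
  → #586E78
94% tint:
  R: 29 + 0.94×(255−29) = 29 + 212.44 = 241.44 → 241
  G: 82 + 162.62 = 244.62 → 245
  B: 107 + 0.94×(255−107) = 107 + 139.12 = 246.12 → 246
  → #F1F5F6

#586E78, #F1F5F6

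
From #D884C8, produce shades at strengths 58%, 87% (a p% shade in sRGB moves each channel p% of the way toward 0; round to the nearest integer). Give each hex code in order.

#5B3754, #1C111A

#D884C8 is rgb(216, 132, 200).
58%: (216 − 125.28 = 90.72→91, 132 − 76.56 = 55.44→55, 200 − 116 = 84→84) → #5B3754
87%: (216 − 187.92 = 28.08→28, 132 − 114.84 = 17.16→17, 200 − 174 = 26→26) → #1C111A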